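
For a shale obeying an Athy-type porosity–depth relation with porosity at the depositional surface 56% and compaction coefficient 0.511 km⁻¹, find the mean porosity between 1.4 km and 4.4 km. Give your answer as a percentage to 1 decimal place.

14.0%

⟨φ⟩ = (1/(d₂−d₁)) ∫ φ₀ e^(−cd) dd = φ₀·(e^(−c·d₁) − e^(−c·d₂)) / (c·(d₂−d₁))
e^(−0.511×1.4) = 0.4890; e^(−0.511×4.4) = 0.1056
⟨φ⟩ = 0.56 × (0.4890 − 0.1056) / (0.511 × 3) = 0.56 × 0.2501 = 0.1401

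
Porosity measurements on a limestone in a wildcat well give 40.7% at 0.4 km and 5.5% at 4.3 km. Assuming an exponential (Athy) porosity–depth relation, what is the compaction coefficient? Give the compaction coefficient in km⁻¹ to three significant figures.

Athy: phi(d) = phi₀ e^(−cd) ⇒ phi₁/phi₂ = e^{c(d₂−d₁)} ⇒ c = ln(phi₁/phi₂)/(d₂−d₁)
c = ln(0.407/0.055) / (4.3 − 0.4) = ln(7.4) / 3.9 = 2.0015 / 3.9 = 0.5132 km⁻¹

0.513 km⁻¹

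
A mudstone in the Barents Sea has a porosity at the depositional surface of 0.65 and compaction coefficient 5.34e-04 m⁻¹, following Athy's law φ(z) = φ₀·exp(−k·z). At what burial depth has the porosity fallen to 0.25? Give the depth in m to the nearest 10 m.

1790 m

Working in km (1 km = 1000 m; k in km⁻¹ = k in m⁻¹ × 1000):
Invert Athy's law: z = ln(φ₀/φ) / k
z = ln(0.65/0.25) / 0.534 = ln(2.6) / 0.534 = 0.9555 / 0.534 = 1.789 km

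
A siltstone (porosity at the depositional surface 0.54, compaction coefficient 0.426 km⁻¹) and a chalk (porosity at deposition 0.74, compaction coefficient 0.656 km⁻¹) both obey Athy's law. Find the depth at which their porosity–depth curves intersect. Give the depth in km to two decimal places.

1.37 km

Set n₀ₐ e^(−cₐZ) = n₀ᵦ e^(−cᵦZ) ⇒ ln(n₀ₐ/n₀ᵦ) = (cₐ − cᵦ)·Z
Z = ln(0.54/0.74) / (0.426 − 0.656) = -0.3151 / -0.23 = 1.370 km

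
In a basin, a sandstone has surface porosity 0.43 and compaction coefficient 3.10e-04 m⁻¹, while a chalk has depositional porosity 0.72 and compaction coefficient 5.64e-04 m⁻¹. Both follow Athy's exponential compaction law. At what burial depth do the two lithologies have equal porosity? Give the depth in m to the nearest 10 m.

Working in km (1 km = 1000 m; β in km⁻¹ = β in m⁻¹ × 1000):
Set phi₀ₐ e^(−βₐd) = phi₀ᵦ e^(−βᵦd) ⇒ ln(phi₀ₐ/phi₀ᵦ) = (βₐ − βᵦ)·d
d = ln(0.43/0.72) / (0.31 − 0.564) = -0.5155 / -0.254 = 2.029 km

2030 m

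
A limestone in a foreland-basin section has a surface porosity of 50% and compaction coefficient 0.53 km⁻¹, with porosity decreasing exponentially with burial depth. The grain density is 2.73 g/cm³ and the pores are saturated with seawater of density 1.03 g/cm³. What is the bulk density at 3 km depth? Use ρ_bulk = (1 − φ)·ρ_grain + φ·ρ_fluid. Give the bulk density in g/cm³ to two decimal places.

Porosity at depth: n = 0.5·exp(−0.53×3) = 0.5×0.2039 = 0.1020
Bulk density: ρ_b = (1−n)ρ_g + n·ρ_f = 0.8980×2.73 + 0.1020×1.03
       = 2.452 + 0.105 = 2.557 g/cm³

2.56 g/cm³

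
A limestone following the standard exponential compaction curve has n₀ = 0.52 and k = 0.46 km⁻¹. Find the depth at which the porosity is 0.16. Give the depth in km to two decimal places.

Invert Athy's law: z = ln(n₀/n) / k
z = ln(0.52/0.16) / 0.46 = ln(3.25) / 0.46 = 1.1787 / 0.46 = 2.562 km

2.56 km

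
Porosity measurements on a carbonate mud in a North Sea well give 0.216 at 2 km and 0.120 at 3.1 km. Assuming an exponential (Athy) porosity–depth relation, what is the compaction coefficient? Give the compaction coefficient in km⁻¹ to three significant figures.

Athy: φ(z) = φ₀ e^(−kz) ⇒ φ₁/φ₂ = e^{k(z₂−z₁)} ⇒ k = ln(φ₁/φ₂)/(z₂−z₁)
k = ln(0.216/0.12) / (3.1 − 2) = ln(1.8) / 1.1 = 0.5878 / 1.1 = 0.5344 km⁻¹

0.534 km⁻¹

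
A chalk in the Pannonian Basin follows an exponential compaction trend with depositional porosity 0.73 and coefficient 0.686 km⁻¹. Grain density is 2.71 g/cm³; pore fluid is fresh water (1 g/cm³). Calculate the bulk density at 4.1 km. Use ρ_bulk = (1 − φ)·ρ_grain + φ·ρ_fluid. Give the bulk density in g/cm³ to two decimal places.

2.64 g/cm³

Porosity at depth: phi = 0.73·exp(−0.686×4.1) = 0.73×0.0600 = 0.0438
Bulk density: ρ_b = (1−phi)ρ_g + phi·ρ_f = 0.9562×2.71 + 0.0438×1
       = 2.591 + 0.044 = 2.635 g/cm³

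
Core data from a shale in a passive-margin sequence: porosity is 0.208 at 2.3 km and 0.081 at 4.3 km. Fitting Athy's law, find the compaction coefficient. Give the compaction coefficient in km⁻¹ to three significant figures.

0.472 km⁻¹

Athy: n(Z) = n₀ e^(−cZ) ⇒ n₁/n₂ = e^{c(Z₂−Z₁)} ⇒ c = ln(n₁/n₂)/(Z₂−Z₁)
c = ln(0.208/0.081) / (4.3 − 2.3) = ln(2.568) / 2 = 0.9431 / 2 = 0.4715 km⁻¹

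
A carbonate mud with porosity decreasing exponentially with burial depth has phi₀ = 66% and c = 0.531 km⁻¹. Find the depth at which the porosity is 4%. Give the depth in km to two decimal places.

Invert Athy's law: z = ln(phi₀/phi) / c
z = ln(0.66/0.04) / 0.531 = ln(16.5) / 0.531 = 2.8034 / 0.531 = 5.279 km

5.28 km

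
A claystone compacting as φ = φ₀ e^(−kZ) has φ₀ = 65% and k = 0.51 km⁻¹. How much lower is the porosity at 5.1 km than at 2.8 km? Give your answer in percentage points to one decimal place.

10.8 percentage points

φ(2.8) = 0.65·e^(−0.51×2.8) = 0.1559
φ(5.1) = 0.65·e^(−0.51×5.1) = 0.0482
Δφ = 0.1559 − 0.0482 = 0.1076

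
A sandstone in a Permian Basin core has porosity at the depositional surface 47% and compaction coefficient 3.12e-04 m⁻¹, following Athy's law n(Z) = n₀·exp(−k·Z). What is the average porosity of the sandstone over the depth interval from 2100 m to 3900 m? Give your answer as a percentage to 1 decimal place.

18.7%

Working in km (1 km = 1000 m; k in km⁻¹ = k in m⁻¹ × 1000):
⟨n⟩ = (1/(Z₂−Z₁)) ∫ n₀ e^(−kZ) dZ = n₀·(e^(−k·Z₁) − e^(−k·Z₂)) / (k·(Z₂−Z₁))
e^(−0.312×2.1) = 0.5193; e^(−0.312×3.9) = 0.2962
⟨n⟩ = 0.47 × (0.5193 − 0.2962) / (0.312 × 1.8) = 0.47 × 0.3974 = 0.1868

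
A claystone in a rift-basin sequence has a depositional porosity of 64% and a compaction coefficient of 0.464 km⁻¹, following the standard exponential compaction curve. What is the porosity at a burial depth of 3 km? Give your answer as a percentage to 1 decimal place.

n = n₀·exp(−c·Z) = 0.64 × exp(−0.464 × 3) = 0.64 × exp(−1.392)
  = 0.64 × 0.2486 = 0.1591

15.9%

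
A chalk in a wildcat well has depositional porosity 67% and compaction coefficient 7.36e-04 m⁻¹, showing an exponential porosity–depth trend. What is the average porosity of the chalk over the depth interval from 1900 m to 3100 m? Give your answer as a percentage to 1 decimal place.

11.0%

Working in km (1 km = 1000 m; c in km⁻¹ = c in m⁻¹ × 1000):
⟨φ⟩ = (1/(d₂−d₁)) ∫ φ₀ e^(−cd) dd = φ₀·(e^(−c·d₁) − e^(−c·d₂)) / (c·(d₂−d₁))
e^(−0.736×1.9) = 0.2470; e^(−0.736×3.1) = 0.1021
⟨φ⟩ = 0.67 × (0.2470 − 0.1021) / (0.736 × 1.2) = 0.67 × 0.1640 = 0.1099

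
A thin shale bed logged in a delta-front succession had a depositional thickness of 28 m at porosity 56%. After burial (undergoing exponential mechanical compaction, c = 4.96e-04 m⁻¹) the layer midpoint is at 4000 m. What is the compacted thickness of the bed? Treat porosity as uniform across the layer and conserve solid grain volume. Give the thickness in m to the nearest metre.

Working in km (1 km = 1000 m; c in km⁻¹ = c in m⁻¹ × 1000):
Porosity at 4 km: n = 0.56·exp(−0.496×4) = 0.0770
Solid-volume conservation: h(1−n) = h₀(1−n₀) ⇒ h = h₀·(1−n₀)/(1−n)
h = 0.028 × (1 − 0.56)/(1 − 0.0770) = 0.028 × 0.4767 = 0.0133 km

13 m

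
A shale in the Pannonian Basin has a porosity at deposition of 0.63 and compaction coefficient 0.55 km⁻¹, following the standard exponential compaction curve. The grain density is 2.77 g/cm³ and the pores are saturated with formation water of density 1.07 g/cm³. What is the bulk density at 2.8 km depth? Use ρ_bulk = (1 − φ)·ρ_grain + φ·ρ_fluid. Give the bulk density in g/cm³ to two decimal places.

Porosity at depth: phi = 0.63·exp(−0.55×2.8) = 0.63×0.2144 = 0.1351
Bulk density: ρ_b = (1−phi)ρ_g + phi·ρ_f = 0.8649×2.77 + 0.1351×1.07
       = 2.396 + 0.145 = 2.540 g/cm³

2.54 g/cm³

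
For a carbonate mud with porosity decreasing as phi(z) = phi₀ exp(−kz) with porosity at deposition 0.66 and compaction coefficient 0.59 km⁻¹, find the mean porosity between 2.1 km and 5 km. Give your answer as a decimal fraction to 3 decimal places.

0.092

⟨phi⟩ = (1/(z₂−z₁)) ∫ phi₀ e^(−kz) dz = phi₀·(e^(−k·z₁) − e^(−k·z₂)) / (k·(z₂−z₁))
e^(−0.59×2.1) = 0.2897; e^(−0.59×5) = 0.0523
⟨phi⟩ = 0.66 × (0.2897 − 0.0523) / (0.59 × 2.9) = 0.66 × 0.1387 = 0.0915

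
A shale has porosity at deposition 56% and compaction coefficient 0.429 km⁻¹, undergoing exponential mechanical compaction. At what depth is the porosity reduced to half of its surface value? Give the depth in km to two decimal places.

φ/φ₀ = 1/2 ⇒ exp(−c·d) = 1/2 ⇒ d = ln(2) / c
d = 0.6931 / 0.429 = 1.616 km

1.62 km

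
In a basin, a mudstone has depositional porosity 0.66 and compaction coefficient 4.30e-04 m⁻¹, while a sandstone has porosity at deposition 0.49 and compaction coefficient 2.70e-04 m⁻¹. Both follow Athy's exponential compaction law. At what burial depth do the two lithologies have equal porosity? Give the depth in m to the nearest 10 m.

1860 m

Working in km (1 km = 1000 m; β in km⁻¹ = β in m⁻¹ × 1000):
Set phi₀ₐ e^(−βₐd) = phi₀ᵦ e^(−βᵦd) ⇒ ln(phi₀ₐ/phi₀ᵦ) = (βₐ − βᵦ)·d
d = ln(0.66/0.49) / (0.43 − 0.27) = 0.2978 / 0.16 = 1.861 km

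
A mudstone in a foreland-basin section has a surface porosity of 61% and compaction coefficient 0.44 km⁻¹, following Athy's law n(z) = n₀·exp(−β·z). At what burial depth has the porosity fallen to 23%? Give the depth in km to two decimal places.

Invert Athy's law: z = ln(n₀/n) / β
z = ln(0.61/0.23) / 0.44 = ln(2.652) / 0.44 = 0.9754 / 0.44 = 2.217 km

2.22 km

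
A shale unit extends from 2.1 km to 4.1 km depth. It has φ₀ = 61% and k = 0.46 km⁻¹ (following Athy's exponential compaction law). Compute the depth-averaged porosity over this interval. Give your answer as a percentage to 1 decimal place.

⟨φ⟩ = (1/(z₂−z₁)) ∫ φ₀ e^(−kz) dz = φ₀·(e^(−k·z₁) − e^(−k·z₂)) / (k·(z₂−z₁))
e^(−0.46×2.1) = 0.3806; e^(−0.46×4.1) = 0.1517
⟨φ⟩ = 0.61 × (0.3806 − 0.1517) / (0.46 × 2) = 0.61 × 0.2488 = 0.1518

15.2%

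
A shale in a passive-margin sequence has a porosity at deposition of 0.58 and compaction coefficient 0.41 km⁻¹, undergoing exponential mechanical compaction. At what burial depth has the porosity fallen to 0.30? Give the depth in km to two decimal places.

1.61 km

Invert Athy's law: Z = ln(φ₀/φ) / β
Z = ln(0.58/0.3) / 0.41 = ln(1.933) / 0.41 = 0.6592 / 0.41 = 1.608 km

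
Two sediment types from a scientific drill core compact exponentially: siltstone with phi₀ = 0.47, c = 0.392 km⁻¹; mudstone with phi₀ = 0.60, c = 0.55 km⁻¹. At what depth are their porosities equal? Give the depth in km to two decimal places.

1.55 km

Set phi₀ₐ e^(−cₐd) = phi₀ᵦ e^(−cᵦd) ⇒ ln(phi₀ₐ/phi₀ᵦ) = (cₐ − cᵦ)·d
d = ln(0.47/0.6) / (0.392 − 0.55) = -0.2442 / -0.158 = 1.546 km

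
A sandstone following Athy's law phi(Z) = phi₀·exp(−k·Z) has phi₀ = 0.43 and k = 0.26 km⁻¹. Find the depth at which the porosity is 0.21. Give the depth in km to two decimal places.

2.76 km

Invert Athy's law: Z = ln(phi₀/phi) / k
Z = ln(0.43/0.21) / 0.26 = ln(2.048) / 0.26 = 0.7167 / 0.26 = 2.756 km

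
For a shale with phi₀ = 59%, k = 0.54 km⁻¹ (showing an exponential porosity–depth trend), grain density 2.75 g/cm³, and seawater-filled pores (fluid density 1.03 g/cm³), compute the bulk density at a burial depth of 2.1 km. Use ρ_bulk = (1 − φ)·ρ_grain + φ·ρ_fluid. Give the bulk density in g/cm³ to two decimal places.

2.42 g/cm³

Porosity at depth: phi = 0.59·exp(−0.54×2.1) = 0.59×0.3217 = 0.1898
Bulk density: ρ_b = (1−phi)ρ_g + phi·ρ_f = 0.8102×2.75 + 0.1898×1.03
       = 2.228 + 0.196 = 2.423 g/cm³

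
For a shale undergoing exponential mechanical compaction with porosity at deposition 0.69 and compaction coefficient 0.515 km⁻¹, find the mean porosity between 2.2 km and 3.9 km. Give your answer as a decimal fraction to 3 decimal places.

⟨phi⟩ = (1/(d₂−d₁)) ∫ phi₀ e^(−cd) dd = phi₀·(e^(−c·d₁) − e^(−c·d₂)) / (c·(d₂−d₁))
e^(−0.515×2.2) = 0.3221; e^(−0.515×3.9) = 0.1342
⟨phi⟩ = 0.69 × (0.3221 − 0.1342) / (0.515 × 1.7) = 0.69 × 0.2146 = 0.1481

0.148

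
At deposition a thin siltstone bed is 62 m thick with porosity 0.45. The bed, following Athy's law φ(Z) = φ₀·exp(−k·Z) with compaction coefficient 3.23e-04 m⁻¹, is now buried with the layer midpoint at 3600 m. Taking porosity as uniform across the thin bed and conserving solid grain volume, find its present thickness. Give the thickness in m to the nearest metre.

Working in km (1 km = 1000 m; k in km⁻¹ = k in m⁻¹ × 1000):
Porosity at 3.6 km: φ = 0.45·exp(−0.323×3.6) = 0.1407
Solid-volume conservation: h(1−φ) = h₀(1−φ₀) ⇒ h = h₀·(1−φ₀)/(1−φ)
h = 0.062 × (1 − 0.45)/(1 − 0.1407) = 0.062 × 0.6400 = 0.0397 km

40 m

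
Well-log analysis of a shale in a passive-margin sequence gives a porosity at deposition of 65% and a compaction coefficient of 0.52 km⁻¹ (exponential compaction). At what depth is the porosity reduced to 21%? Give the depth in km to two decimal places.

Invert Athy's law: d = ln(n₀/n) / c
d = ln(0.65/0.21) / 0.52 = ln(3.095) / 0.52 = 1.1299 / 0.52 = 2.173 km

2.17 km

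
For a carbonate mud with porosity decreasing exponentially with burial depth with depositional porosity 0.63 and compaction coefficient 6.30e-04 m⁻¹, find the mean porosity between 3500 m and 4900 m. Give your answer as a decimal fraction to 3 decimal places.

Working in km (1 km = 1000 m; k in km⁻¹ = k in m⁻¹ × 1000):
⟨phi⟩ = (1/(z₂−z₁)) ∫ phi₀ e^(−kz) dz = phi₀·(e^(−k·z₁) − e^(−k·z₂)) / (k·(z₂−z₁))
e^(−0.63×3.5) = 0.1103; e^(−0.63×4.9) = 0.0456
⟨phi⟩ = 0.63 × (0.1103 − 0.0456) / (0.63 × 1.4) = 0.63 × 0.0733 = 0.0462

0.046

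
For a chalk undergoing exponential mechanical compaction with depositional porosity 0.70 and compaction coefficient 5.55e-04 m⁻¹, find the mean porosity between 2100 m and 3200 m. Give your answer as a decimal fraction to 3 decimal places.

Working in km (1 km = 1000 m; c in km⁻¹ = c in m⁻¹ × 1000):
⟨phi⟩ = (1/(Z₂−Z₁)) ∫ phi₀ e^(−cZ) dZ = phi₀·(e^(−c·Z₁) − e^(−c·Z₂)) / (c·(Z₂−Z₁))
e^(−0.555×2.1) = 0.3118; e^(−0.555×3.2) = 0.1693
⟨phi⟩ = 0.7 × (0.3118 − 0.1693) / (0.555 × 1.1) = 0.7 × 0.2333 = 0.1633

0.163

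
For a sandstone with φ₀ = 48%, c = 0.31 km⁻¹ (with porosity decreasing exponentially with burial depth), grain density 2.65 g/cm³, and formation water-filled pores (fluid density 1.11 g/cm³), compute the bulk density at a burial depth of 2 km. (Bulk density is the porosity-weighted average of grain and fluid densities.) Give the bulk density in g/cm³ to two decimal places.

2.25 g/cm³

Porosity at depth: φ = 0.48·exp(−0.31×2) = 0.48×0.5379 = 0.2582
Bulk density: ρ_b = (1−φ)ρ_g + φ·ρ_f = 0.7418×2.65 + 0.2582×1.11
       = 1.966 + 0.287 = 2.252 g/cm³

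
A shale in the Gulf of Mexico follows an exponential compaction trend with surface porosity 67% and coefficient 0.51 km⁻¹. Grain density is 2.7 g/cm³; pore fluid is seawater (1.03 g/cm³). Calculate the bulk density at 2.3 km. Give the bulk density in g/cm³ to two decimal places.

Porosity at depth: φ = 0.67·exp(−0.51×2.3) = 0.67×0.3094 = 0.2073
Bulk density: ρ_b = (1−φ)ρ_g + φ·ρ_f = 0.7927×2.7 + 0.2073×1.03
       = 2.140 + 0.214 = 2.354 g/cm³

2.35 g/cm³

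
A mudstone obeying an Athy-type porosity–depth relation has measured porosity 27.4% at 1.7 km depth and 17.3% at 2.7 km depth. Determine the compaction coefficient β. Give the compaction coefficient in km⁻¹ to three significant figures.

Athy: φ(z) = φ₀ e^(−βz) ⇒ φ₁/φ₂ = e^{β(z₂−z₁)} ⇒ β = ln(φ₁/φ₂)/(z₂−z₁)
β = ln(0.274/0.173) / (2.7 − 1.7) = ln(1.584) / 1 = 0.4598 / 1 = 0.4598 km⁻¹

0.460 km⁻¹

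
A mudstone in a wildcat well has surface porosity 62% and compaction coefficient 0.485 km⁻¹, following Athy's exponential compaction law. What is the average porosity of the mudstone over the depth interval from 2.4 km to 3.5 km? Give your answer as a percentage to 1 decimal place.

⟨φ⟩ = (1/(d₂−d₁)) ∫ φ₀ e^(−βd) dd = φ₀·(e^(−β·d₁) − e^(−β·d₂)) / (β·(d₂−d₁))
e^(−0.485×2.4) = 0.3122; e^(−0.485×3.5) = 0.1831
⟨φ⟩ = 0.62 × (0.3122 − 0.1831) / (0.485 × 1.1) = 0.62 × 0.2420 = 0.1500

15.0%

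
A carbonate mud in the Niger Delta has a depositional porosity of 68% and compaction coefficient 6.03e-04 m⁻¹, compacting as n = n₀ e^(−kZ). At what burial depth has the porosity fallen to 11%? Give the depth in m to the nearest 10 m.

3020 m

Working in km (1 km = 1000 m; k in km⁻¹ = k in m⁻¹ × 1000):
Invert Athy's law: Z = ln(n₀/n) / k
Z = ln(0.68/0.11) / 0.603 = ln(6.182) / 0.603 = 1.8216 / 0.603 = 3.021 km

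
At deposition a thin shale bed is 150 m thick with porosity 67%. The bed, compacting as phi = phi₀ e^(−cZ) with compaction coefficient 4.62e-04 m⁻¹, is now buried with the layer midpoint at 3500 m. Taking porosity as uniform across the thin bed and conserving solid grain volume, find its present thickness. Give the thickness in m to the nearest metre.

57 m

Working in km (1 km = 1000 m; c in km⁻¹ = c in m⁻¹ × 1000):
Porosity at 3.5 km: phi = 0.67·exp(−0.462×3.5) = 0.1330
Solid-volume conservation: h(1−phi) = h₀(1−phi₀) ⇒ h = h₀·(1−phi₀)/(1−phi)
h = 0.15 × (1 − 0.67)/(1 − 0.1330) = 0.15 × 0.3806 = 0.0571 km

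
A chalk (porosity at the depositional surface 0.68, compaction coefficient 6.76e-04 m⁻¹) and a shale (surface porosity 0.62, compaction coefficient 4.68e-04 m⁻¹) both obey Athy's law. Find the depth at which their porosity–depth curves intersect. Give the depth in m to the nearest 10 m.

440 m

Working in km (1 km = 1000 m; β in km⁻¹ = β in m⁻¹ × 1000):
Set phi₀ₐ e^(−βₐz) = phi₀ᵦ e^(−βᵦz) ⇒ ln(phi₀ₐ/phi₀ᵦ) = (βₐ − βᵦ)·z
z = ln(0.68/0.62) / (0.676 − 0.468) = 0.0924 / 0.208 = 0.444 km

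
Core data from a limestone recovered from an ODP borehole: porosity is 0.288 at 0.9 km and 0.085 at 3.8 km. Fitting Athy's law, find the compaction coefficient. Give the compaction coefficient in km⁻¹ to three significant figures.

Athy: phi(Z) = phi₀ e^(−kZ) ⇒ phi₁/phi₂ = e^{k(Z₂−Z₁)} ⇒ k = ln(phi₁/phi₂)/(Z₂−Z₁)
k = ln(0.288/0.085) / (3.8 − 0.9) = ln(3.388) / 2.9 = 1.2203 / 2.9 = 0.4208 km⁻¹

0.421 km⁻¹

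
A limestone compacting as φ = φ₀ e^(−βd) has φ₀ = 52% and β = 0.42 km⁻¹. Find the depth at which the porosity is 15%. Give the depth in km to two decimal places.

Invert Athy's law: d = ln(φ₀/φ) / β
d = ln(0.52/0.15) / 0.42 = ln(3.467) / 0.42 = 1.2432 / 0.42 = 2.960 km

2.96 km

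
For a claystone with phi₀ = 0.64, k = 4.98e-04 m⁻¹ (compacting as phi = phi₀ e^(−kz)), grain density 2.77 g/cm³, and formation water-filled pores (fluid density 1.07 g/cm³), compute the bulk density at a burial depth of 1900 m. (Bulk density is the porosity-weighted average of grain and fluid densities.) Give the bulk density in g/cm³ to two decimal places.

2.35 g/cm³

Working in km (1 km = 1000 m; k in km⁻¹ = k in m⁻¹ × 1000):
Porosity at depth: phi = 0.64·exp(−0.498×1.9) = 0.64×0.3882 = 0.2485
Bulk density: ρ_b = (1−phi)ρ_g + phi·ρ_f = 0.7515×2.77 + 0.2485×1.07
       = 2.082 + 0.266 = 2.348 g/cm³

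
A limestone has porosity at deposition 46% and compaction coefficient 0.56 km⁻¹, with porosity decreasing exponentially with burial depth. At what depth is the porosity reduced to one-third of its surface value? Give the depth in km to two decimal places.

1.96 km

φ/φ₀ = 1/3 ⇒ exp(−k·z) = 1/3 ⇒ z = ln(3) / k
z = 1.0986 / 0.56 = 1.962 km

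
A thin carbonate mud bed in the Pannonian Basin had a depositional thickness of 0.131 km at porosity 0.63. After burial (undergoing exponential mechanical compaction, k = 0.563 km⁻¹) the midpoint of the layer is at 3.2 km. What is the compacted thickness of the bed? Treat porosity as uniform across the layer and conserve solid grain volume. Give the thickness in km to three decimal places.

Porosity at 3.2 km: n = 0.63·exp(−0.563×3.2) = 0.1040
Solid-volume conservation: h(1−n) = h₀(1−n₀) ⇒ h = h₀·(1−n₀)/(1−n)
h = 0.131 × (1 − 0.63)/(1 − 0.1040) = 0.131 × 0.4129 = 0.0541 km

0.054 km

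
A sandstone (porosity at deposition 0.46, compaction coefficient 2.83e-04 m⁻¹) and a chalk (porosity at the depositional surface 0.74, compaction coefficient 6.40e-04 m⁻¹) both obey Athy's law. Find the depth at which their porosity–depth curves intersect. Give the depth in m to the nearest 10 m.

1330 m

Working in km (1 km = 1000 m; β in km⁻¹ = β in m⁻¹ × 1000):
Set φ₀ₐ e^(−βₐZ) = φ₀ᵦ e^(−βᵦZ) ⇒ ln(φ₀ₐ/φ₀ᵦ) = (βₐ − βᵦ)·Z
Z = ln(0.46/0.74) / (0.283 − 0.64) = -0.4754 / -0.357 = 1.332 km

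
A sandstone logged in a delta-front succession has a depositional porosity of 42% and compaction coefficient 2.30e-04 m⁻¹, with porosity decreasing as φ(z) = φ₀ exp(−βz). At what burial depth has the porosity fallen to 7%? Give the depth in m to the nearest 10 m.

Working in km (1 km = 1000 m; β in km⁻¹ = β in m⁻¹ × 1000):
Invert Athy's law: z = ln(φ₀/φ) / β
z = ln(0.42/0.07) / 0.23 = ln(6) / 0.23 = 1.7918 / 0.23 = 7.790 km

7790 m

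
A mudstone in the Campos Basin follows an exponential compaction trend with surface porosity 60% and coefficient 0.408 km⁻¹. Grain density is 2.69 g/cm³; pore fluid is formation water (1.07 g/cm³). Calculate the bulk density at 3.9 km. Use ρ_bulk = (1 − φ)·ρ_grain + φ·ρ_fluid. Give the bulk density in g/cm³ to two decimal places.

2.49 g/cm³

Porosity at depth: n = 0.6·exp(−0.408×3.9) = 0.6×0.2037 = 0.1222
Bulk density: ρ_b = (1−n)ρ_g + n·ρ_f = 0.8778×2.69 + 0.1222×1.07
       = 2.361 + 0.131 = 2.492 g/cm³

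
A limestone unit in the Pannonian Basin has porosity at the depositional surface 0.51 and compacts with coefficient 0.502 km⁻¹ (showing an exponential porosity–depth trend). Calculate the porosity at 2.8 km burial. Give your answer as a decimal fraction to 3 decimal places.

0.125

φ = φ₀·exp(−k·d) = 0.51 × exp(−0.502 × 2.8) = 0.51 × exp(−1.406)
  = 0.51 × 0.2452 = 0.1251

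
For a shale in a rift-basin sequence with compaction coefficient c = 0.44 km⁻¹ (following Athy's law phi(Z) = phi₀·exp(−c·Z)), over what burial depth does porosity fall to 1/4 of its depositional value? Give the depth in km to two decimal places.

3.15 km

phi/phi₀ = 1/4 ⇒ exp(−c·Z) = 1/4 ⇒ Z = ln(4) / c
Z = 1.3863 / 0.44 = 3.151 km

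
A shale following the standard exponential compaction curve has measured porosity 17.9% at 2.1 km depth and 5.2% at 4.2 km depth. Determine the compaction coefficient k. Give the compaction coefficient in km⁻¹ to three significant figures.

Athy: phi(z) = phi₀ e^(−kz) ⇒ phi₁/phi₂ = e^{k(z₂−z₁)} ⇒ k = ln(phi₁/phi₂)/(z₂−z₁)
k = ln(0.179/0.052) / (4.2 − 2.1) = ln(3.442) / 2.1 = 1.2361 / 2.1 = 0.5886 km⁻¹

0.589 km⁻¹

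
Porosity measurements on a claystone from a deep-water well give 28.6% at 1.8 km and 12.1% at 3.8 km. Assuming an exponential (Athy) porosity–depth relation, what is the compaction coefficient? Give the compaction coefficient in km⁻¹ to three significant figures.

0.430 km⁻¹

Athy: n(d) = n₀ e^(−kd) ⇒ n₁/n₂ = e^{k(d₂−d₁)} ⇒ k = ln(n₁/n₂)/(d₂−d₁)
k = ln(0.286/0.121) / (3.8 − 1.8) = ln(2.364) / 2 = 0.8602 / 2 = 0.4301 km⁻¹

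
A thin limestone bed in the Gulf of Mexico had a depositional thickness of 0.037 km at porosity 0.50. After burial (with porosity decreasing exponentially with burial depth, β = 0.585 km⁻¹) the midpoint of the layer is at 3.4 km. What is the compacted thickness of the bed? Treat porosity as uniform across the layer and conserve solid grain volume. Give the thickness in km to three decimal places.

Porosity at 3.4 km: φ = 0.5·exp(−0.585×3.4) = 0.0684
Solid-volume conservation: h(1−φ) = h₀(1−φ₀) ⇒ h = h₀·(1−φ₀)/(1−φ)
h = 0.037 × (1 − 0.5)/(1 − 0.0684) = 0.037 × 0.5367 = 0.0199 km

0.020 km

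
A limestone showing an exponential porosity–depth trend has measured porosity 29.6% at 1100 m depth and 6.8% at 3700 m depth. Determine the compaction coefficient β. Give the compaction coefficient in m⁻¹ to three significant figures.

0.000566 m⁻¹

Working in km (1 km = 1000 m; β in km⁻¹ = β in m⁻¹ × 1000):
Athy: phi(d) = phi₀ e^(−βd) ⇒ phi₁/phi₂ = e^{β(d₂−d₁)} ⇒ β = ln(phi₁/phi₂)/(d₂−d₁)
β = ln(0.296/0.068) / (3.7 − 1.1) = ln(4.353) / 2.6 = 1.4709 / 2.6 = 0.5657 km⁻¹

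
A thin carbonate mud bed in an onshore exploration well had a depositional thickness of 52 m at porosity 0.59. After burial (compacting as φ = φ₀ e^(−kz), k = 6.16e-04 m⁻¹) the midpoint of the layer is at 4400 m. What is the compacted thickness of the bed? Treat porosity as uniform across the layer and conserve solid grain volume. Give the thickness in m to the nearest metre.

Working in km (1 km = 1000 m; k in km⁻¹ = k in m⁻¹ × 1000):
Porosity at 4.4 km: φ = 0.59·exp(−0.616×4.4) = 0.0392
Solid-volume conservation: h(1−φ) = h₀(1−φ₀) ⇒ h = h₀·(1−φ₀)/(1−φ)
h = 0.052 × (1 − 0.59)/(1 − 0.0392) = 0.052 × 0.4267 = 0.0222 km

22 m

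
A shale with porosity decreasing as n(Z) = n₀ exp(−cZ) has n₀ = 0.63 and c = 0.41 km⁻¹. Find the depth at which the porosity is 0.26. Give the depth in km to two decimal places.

2.16 km

Invert Athy's law: Z = ln(n₀/n) / c
Z = ln(0.63/0.26) / 0.41 = ln(2.423) / 0.41 = 0.8850 / 0.41 = 2.159 km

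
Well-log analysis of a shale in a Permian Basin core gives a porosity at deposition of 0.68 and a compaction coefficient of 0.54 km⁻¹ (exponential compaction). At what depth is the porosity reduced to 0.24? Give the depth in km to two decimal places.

1.93 km

Invert Athy's law: Z = ln(φ₀/φ) / c
Z = ln(0.68/0.24) / 0.54 = ln(2.833) / 0.54 = 1.0415 / 0.54 = 1.929 km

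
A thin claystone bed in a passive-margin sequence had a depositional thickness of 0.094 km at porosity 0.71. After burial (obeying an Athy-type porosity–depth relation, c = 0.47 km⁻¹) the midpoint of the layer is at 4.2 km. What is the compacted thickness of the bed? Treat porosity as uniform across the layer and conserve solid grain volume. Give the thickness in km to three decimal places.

Porosity at 4.2 km: φ = 0.71·exp(−0.47×4.2) = 0.0986
Solid-volume conservation: h(1−φ) = h₀(1−φ₀) ⇒ h = h₀·(1−φ₀)/(1−φ)
h = 0.094 × (1 − 0.71)/(1 − 0.0986) = 0.094 × 0.3217 = 0.0302 km

0.030 km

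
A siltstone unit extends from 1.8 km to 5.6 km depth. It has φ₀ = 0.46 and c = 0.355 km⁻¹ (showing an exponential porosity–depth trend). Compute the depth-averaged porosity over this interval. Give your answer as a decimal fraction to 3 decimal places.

⟨φ⟩ = (1/(Z₂−Z₁)) ∫ φ₀ e^(−cZ) dZ = φ₀·(e^(−c·Z₁) − e^(−c·Z₂)) / (c·(Z₂−Z₁))
e^(−0.355×1.8) = 0.5278; e^(−0.355×5.6) = 0.1370
⟨φ⟩ = 0.46 × (0.5278 − 0.1370) / (0.355 × 3.8) = 0.46 × 0.2897 = 0.1333

0.133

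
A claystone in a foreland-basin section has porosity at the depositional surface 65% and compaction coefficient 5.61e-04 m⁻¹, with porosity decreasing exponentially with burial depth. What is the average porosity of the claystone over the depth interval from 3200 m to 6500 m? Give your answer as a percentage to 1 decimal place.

Working in km (1 km = 1000 m; β in km⁻¹ = β in m⁻¹ × 1000):
⟨φ⟩ = (1/(Z₂−Z₁)) ∫ φ₀ e^(−βZ) dZ = φ₀·(e^(−β·Z₁) − e^(−β·Z₂)) / (β·(Z₂−Z₁))
e^(−0.561×3.2) = 0.1661; e^(−0.561×6.5) = 0.0261
⟨φ⟩ = 0.65 × (0.1661 − 0.0261) / (0.561 × 3.3) = 0.65 × 0.0756 = 0.0492

4.9%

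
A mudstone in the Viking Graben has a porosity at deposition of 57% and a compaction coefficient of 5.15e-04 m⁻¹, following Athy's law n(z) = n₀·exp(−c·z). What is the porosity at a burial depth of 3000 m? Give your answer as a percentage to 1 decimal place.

12.2%

Working in km (1 km = 1000 m; c in km⁻¹ = c in m⁻¹ × 1000):
n = n₀·exp(−c·z) = 0.57 × exp(−0.515 × 3) = 0.57 × exp(−1.545)
  = 0.57 × 0.2133 = 0.1216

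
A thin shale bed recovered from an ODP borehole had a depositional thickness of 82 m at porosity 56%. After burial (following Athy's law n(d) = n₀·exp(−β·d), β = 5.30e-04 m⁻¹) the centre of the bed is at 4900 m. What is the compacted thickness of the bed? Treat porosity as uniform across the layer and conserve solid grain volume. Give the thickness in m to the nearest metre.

Working in km (1 km = 1000 m; β in km⁻¹ = β in m⁻¹ × 1000):
Porosity at 4.9 km: n = 0.56·exp(−0.53×4.9) = 0.0417
Solid-volume conservation: h(1−n) = h₀(1−n₀) ⇒ h = h₀·(1−n₀)/(1−n)
h = 0.082 × (1 − 0.56)/(1 − 0.0417) = 0.082 × 0.4592 = 0.0377 km

38 m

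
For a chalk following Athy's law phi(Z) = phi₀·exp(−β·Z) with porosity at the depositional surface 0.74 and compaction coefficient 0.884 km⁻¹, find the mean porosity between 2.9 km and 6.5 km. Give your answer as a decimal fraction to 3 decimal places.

0.017

⟨phi⟩ = (1/(Z₂−Z₁)) ∫ phi₀ e^(−βZ) dZ = phi₀·(e^(−β·Z₁) − e^(−β·Z₂)) / (β·(Z₂−Z₁))
e^(−0.884×2.9) = 0.0770; e^(−0.884×6.5) = 0.0032
⟨phi⟩ = 0.74 × (0.0770 − 0.0032) / (0.884 × 3.6) = 0.74 × 0.0232 = 0.0172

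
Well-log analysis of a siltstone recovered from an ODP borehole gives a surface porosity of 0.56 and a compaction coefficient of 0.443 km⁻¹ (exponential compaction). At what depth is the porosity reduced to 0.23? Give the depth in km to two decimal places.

2.01 km

Invert Athy's law: z = ln(phi₀/phi) / k
z = ln(0.56/0.23) / 0.443 = ln(2.435) / 0.443 = 0.8899 / 0.443 = 2.009 km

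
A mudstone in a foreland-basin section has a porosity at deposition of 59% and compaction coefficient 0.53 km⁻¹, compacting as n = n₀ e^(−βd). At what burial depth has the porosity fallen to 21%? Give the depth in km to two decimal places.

1.95 km

Invert Athy's law: d = ln(n₀/n) / β
d = ln(0.59/0.21) / 0.53 = ln(2.81) / 0.53 = 1.0330 / 0.53 = 1.949 km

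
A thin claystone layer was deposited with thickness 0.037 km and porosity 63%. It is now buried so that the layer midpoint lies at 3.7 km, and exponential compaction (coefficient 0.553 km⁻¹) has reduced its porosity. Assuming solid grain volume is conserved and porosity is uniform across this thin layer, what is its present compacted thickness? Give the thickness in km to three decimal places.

Porosity at 3.7 km: phi = 0.63·exp(−0.553×3.7) = 0.0814
Solid-volume conservation: h(1−phi) = h₀(1−phi₀) ⇒ h = h₀·(1−phi₀)/(1−phi)
h = 0.037 × (1 − 0.63)/(1 − 0.0814) = 0.037 × 0.4028 = 0.0149 km

0.015 km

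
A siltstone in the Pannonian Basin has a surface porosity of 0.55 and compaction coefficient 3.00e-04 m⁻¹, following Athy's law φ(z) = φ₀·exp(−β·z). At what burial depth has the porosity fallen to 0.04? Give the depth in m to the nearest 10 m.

8740 m

Working in km (1 km = 1000 m; β in km⁻¹ = β in m⁻¹ × 1000):
Invert Athy's law: z = ln(φ₀/φ) / β
z = ln(0.55/0.04) / 0.3 = ln(13.75) / 0.3 = 2.6210 / 0.3 = 8.737 km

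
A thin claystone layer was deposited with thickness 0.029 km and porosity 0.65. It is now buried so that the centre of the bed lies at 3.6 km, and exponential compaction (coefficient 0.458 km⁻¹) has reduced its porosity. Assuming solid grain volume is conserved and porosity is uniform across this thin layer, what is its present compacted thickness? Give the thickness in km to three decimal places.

Porosity at 3.6 km: phi = 0.65·exp(−0.458×3.6) = 0.1250
Solid-volume conservation: h(1−phi) = h₀(1−phi₀) ⇒ h = h₀·(1−phi₀)/(1−phi)
h = 0.029 × (1 − 0.65)/(1 − 0.1250) = 0.029 × 0.4000 = 0.0116 km

0.012 km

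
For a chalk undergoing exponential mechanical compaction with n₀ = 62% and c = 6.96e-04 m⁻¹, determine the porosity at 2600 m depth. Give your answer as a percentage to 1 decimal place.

Working in km (1 km = 1000 m; c in km⁻¹ = c in m⁻¹ × 1000):
n = n₀·exp(−c·z) = 0.62 × exp(−0.696 × 2.6) = 0.62 × exp(−1.81)
  = 0.62 × 0.1637 = 0.1015

10.2%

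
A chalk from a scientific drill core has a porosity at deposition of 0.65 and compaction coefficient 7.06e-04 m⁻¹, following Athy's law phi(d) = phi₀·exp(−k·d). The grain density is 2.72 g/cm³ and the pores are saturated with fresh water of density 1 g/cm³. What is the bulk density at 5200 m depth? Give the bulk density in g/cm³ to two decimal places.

Working in km (1 km = 1000 m; k in km⁻¹ = k in m⁻¹ × 1000):
Porosity at depth: phi = 0.65·exp(−0.706×5.2) = 0.65×0.0254 = 0.0165
Bulk density: ρ_b = (1−phi)ρ_g + phi·ρ_f = 0.9835×2.72 + 0.0165×1
       = 2.675 + 0.017 = 2.692 g/cm³

2.69 g/cm³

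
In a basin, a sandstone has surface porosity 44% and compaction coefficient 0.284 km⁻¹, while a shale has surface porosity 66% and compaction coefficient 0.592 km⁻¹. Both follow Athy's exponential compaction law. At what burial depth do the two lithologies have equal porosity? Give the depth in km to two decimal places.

Set n₀ₐ e^(−cₐZ) = n₀ᵦ e^(−cᵦZ) ⇒ ln(n₀ₐ/n₀ᵦ) = (cₐ − cᵦ)·Z
Z = ln(0.44/0.66) / (0.284 − 0.592) = -0.4055 / -0.308 = 1.316 km

1.32 km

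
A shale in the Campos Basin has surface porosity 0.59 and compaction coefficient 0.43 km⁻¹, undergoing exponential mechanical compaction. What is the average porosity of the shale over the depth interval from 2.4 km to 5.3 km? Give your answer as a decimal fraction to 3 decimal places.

⟨φ⟩ = (1/(Z₂−Z₁)) ∫ φ₀ e^(−βZ) dZ = φ₀·(e^(−β·Z₁) − e^(−β·Z₂)) / (β·(Z₂−Z₁))
e^(−0.43×2.4) = 0.3563; e^(−0.43×5.3) = 0.1024
⟨φ⟩ = 0.59 × (0.3563 − 0.1024) / (0.43 × 2.9) = 0.59 × 0.2036 = 0.1201

0.120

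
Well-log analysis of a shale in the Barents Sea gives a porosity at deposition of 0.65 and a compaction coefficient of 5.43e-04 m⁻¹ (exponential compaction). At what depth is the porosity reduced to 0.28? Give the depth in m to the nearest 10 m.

Working in km (1 km = 1000 m; β in km⁻¹ = β in m⁻¹ × 1000):
Invert Athy's law: Z = ln(φ₀/φ) / β
Z = ln(0.65/0.28) / 0.543 = ln(2.321) / 0.543 = 0.8422 / 0.543 = 1.551 km

1550 m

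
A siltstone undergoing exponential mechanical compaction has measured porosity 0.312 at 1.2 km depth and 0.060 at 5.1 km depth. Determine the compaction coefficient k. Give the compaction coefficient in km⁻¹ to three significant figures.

Athy: φ(z) = φ₀ e^(−kz) ⇒ φ₁/φ₂ = e^{k(z₂−z₁)} ⇒ k = ln(φ₁/φ₂)/(z₂−z₁)
k = ln(0.312/0.06) / (5.1 − 1.2) = ln(5.2) / 3.9 = 1.6487 / 3.9 = 0.4227 km⁻¹

0.423 km⁻¹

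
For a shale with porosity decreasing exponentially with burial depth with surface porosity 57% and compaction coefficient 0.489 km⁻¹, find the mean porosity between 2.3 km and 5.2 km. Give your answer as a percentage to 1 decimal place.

9.9%

⟨φ⟩ = (1/(Z₂−Z₁)) ∫ φ₀ e^(−βZ) dZ = φ₀·(e^(−β·Z₁) − e^(−β·Z₂)) / (β·(Z₂−Z₁))
e^(−0.489×2.3) = 0.3247; e^(−0.489×5.2) = 0.0786
⟨φ⟩ = 0.57 × (0.3247 − 0.0786) / (0.489 × 2.9) = 0.57 × 0.1735 = 0.0989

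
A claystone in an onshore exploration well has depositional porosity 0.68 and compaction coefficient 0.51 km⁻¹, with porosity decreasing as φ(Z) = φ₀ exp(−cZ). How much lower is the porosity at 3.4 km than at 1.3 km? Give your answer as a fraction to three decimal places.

0.230

φ(1.3) = 0.68·e^(−0.51×1.3) = 0.3504
φ(3.4) = 0.68·e^(−0.51×3.4) = 0.1201
Δφ = 0.3504 − 0.1201 = 0.2303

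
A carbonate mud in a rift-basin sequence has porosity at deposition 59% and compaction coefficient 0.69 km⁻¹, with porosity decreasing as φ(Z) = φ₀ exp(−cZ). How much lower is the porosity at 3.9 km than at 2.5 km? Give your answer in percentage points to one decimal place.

6.5 percentage points

φ(2.5) = 0.59·e^(−0.69×2.5) = 0.1051
φ(3.9) = 0.59·e^(−0.69×3.9) = 0.0400
Δφ = 0.1051 − 0.0400 = 0.0651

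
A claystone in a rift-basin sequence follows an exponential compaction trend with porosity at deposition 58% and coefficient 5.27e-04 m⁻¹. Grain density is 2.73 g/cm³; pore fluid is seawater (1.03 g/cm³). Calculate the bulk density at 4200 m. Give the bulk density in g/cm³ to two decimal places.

Working in km (1 km = 1000 m; c in km⁻¹ = c in m⁻¹ × 1000):
Porosity at depth: n = 0.58·exp(−0.527×4.2) = 0.58×0.1093 = 0.0634
Bulk density: ρ_b = (1−n)ρ_g + n·ρ_f = 0.9366×2.73 + 0.0634×1.03
       = 2.557 + 0.065 = 2.622 g/cm³

2.62 g/cm³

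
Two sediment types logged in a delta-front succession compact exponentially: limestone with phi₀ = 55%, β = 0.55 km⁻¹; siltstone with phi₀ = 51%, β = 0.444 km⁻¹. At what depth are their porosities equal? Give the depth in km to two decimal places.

0.71 km

Set phi₀ₐ e^(−βₐz) = phi₀ᵦ e^(−βᵦz) ⇒ ln(phi₀ₐ/phi₀ᵦ) = (βₐ − βᵦ)·z
z = ln(0.55/0.51) / (0.55 − 0.444) = 0.0755 / 0.106 = 0.712 km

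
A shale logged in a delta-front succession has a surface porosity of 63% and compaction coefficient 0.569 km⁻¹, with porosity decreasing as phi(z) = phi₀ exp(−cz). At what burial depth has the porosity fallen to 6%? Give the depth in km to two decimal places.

4.13 km

Invert Athy's law: z = ln(phi₀/phi) / c
z = ln(0.63/0.06) / 0.569 = ln(10.5) / 0.569 = 2.3514 / 0.569 = 4.132 km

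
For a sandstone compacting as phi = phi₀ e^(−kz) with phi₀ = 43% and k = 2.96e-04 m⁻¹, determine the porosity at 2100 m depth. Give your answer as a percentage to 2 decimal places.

23.09%

Working in km (1 km = 1000 m; k in km⁻¹ = k in m⁻¹ × 1000):
phi = phi₀·exp(−k·z) = 0.43 × exp(−0.296 × 2.1) = 0.43 × exp(−0.6216)
  = 0.43 × 0.5371 = 0.2309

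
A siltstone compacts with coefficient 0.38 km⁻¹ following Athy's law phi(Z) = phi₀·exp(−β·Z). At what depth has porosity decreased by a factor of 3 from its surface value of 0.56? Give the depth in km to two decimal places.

2.89 km

phi/phi₀ = 1/3 ⇒ exp(−β·Z) = 1/3 ⇒ Z = ln(3) / β
Z = 1.0986 / 0.38 = 2.891 km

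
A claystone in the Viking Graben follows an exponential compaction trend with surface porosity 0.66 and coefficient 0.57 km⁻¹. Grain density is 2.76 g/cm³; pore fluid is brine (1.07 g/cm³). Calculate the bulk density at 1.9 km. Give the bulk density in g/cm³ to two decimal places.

2.38 g/cm³

Porosity at depth: n = 0.66·exp(−0.57×1.9) = 0.66×0.3386 = 0.2235
Bulk density: ρ_b = (1−n)ρ_g + n·ρ_f = 0.7765×2.76 + 0.2235×1.07
       = 2.143 + 0.239 = 2.382 g/cm³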